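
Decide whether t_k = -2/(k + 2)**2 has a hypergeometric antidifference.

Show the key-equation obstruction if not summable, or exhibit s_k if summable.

No — t_k has no hypergeometric antidifference.

Compute t_(k+1)/t_k: get (k + 2)**2/(k + 3)**2.
Factor: A=k**2 + 4*k + 4; B=k**2 + 6*k + 9; C=1.
Need (k**2 + 4*k + 4)·f(k+1) − (k**2 + 4*k + 4)·f(k) = 1.
deg f ≤ 0 (via 2,2,0).
f = c0 ⇒ A·f(k+1) − B(k−1)·f(k) − C = -1. The system {-1 = 0} is inconsistent; no antidifference.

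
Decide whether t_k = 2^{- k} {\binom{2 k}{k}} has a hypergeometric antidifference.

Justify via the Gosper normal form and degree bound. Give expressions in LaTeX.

t_(k+1)/t_k = (2*k + 1)/(k + 1).
Factor: A=2*k + 1; B=k + 1; C=1.
Need (2*k + 1)·f(k+1) − (k)·f(k) = 1.
Degrees (1,1,0) ⇒ d ≤ -1.
Bound -1 < 0, so the key equation has no polynomial solution.

No. Not Gosper-summable.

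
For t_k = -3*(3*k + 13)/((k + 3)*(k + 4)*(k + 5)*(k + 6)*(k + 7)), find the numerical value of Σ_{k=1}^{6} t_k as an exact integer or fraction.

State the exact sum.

Ratio r(k) = (k + 3)*(3*k + 16)/((k + 8)*(3*k + 13)).
Factor: A=k + 3; B=k + 8; C=k + 13/3.
Key eq: (k + 3)·f(k+1) = (k + 7)·f(k) + (k + 13/3).
d = 4 from the (1,1,1) case.
Match coefficients ⇒ f(k) = k*(k + 4)*(k**2 + 14*k + 63)/270.
Then R = B(k−1)f/C = k*(k + 4)*(k + 7)*(k**2 + 14*k + 63)/(90*(3*k + 13)), so s_k = R(k)·t_k = k*(-k**2 - 14*k - 63)/(30*(k**3 + 14*k**2 + 63*k + 90)).
Verify: 3*(-3*k - 13)/(k**5 + 25*k**4 + 245*k**3 + 1175*k**2 + 2754*k + 2520) matches t_k.
Evaluate s at k=7 and k=1: -49/1560 and -13/840; difference -29/1820.

Σ = -29/1820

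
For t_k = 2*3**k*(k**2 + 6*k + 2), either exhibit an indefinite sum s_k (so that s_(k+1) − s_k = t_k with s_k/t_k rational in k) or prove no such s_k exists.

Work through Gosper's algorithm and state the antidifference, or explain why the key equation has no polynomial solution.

Compute t_(k+1)/t_k: get 3*(k**2 + 8*k + 9)/(k**2 + 6*k + 2).
Normal form (A,B,C) = (3, 1, k**2 + 6*k + 2).
Set up (3)·f(k+1) − (1)·f(k) − (k**2 + 6*k + 2) = 0.
From deg A=0, deg B=0, deg C=2: d=2.
Solving with deg f ≤ 2: f(k) = (k - 1)*(k + 4)/2.
Then R = B(k−1)f/C = (k - 1)*(k + 4)/(2*(k**2 + 6*k + 2)), so s_k = R(k)·t_k = 3**k*(k**2 + 3*k - 4).
Check: Δs_k = 2*3**k*(k**2 + 6*k + 2). ✓

s_k = 3**k*(k**2 + 3*k - 4)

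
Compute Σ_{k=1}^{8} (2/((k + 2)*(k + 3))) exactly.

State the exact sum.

Σ = 16/33

Compute t_(k+1)/t_k: get (k + 2)/(k + 4).
Factor: A=k + 2; B=k + 4; C=1.
Need (k + 2)·f(k+1) − (k + 3)·f(k) = 1.
From deg A=1, deg B=1, deg C=0: d=1.
Match coefficients ⇒ f(k) = k/2.
Then R = B(k−1)f/C = k*(k + 3)/2, so s_k = R(k)·t_k = k/(k + 2).
Δs = 2/(k**2 + 5*k + 6), as required.
Evaluate s at k=9 and k=1: 9/11 and 1/3; difference 16/33.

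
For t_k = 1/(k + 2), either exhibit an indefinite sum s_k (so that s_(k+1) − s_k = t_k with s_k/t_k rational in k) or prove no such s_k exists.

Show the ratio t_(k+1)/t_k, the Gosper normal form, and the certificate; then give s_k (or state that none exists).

none (Gosper's algorithm certifies no s_k)

r(k) = (k + 2)/(k + 3) after simplifying.
Take A(k)=k + 2, B(k)=k + 3, C(k)=1.
Need (k + 2)·f(k+1) − (k + 2)·f(k) = 1.
deg f ≤ 0 (via 1,1,0).
Generic f = c0 gives residual -1; -1 = 0 cannot hold, so t_k is not Gosper-summable.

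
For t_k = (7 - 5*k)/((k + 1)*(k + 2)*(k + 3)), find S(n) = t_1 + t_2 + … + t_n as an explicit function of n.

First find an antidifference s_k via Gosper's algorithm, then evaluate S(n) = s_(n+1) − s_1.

S(n) = n*(5 - 2*n)/(3*(n**2 + 5*n + 6))

Step 1: r(k) = (k + 1)*(5*k - 2)/((k + 4)*(5*k - 7)).
Normal form (A,B,C) = (k + 1, k + 4, k - 7/5).
Set up (k + 1)·f(k+1) − (k + 3)·f(k) − (k - 7/5) = 0.
d = 2 from the (1,1,1) case.
Match coefficients ⇒ f(k) = -k*(k + 13)/10.
Then R = B(k−1)f/C = -k*(k + 3)*(k + 13)/(2*(5*k - 7)), so s_k = R(k)·t_k = k*(k + 13)/(2*(k + 1)*(k + 2)).
Verify: (7 - 5*k)/(k**3 + 6*k**2 + 11*k + 6) matches t_k.
Telescope: S(n) = s_(n+1) − s_(1) = (n**2 + 15*n + 14)/(2*(n**2 + 5*n + 6)) − (7/6) = n*(5 - 2*n)/(3*(n**2 + 5*n + 6)).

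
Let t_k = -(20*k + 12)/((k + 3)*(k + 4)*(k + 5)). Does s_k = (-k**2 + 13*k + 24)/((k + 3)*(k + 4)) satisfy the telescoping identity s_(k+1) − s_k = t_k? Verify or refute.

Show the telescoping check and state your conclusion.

s_(k+1) = (13*k - (k + 1)**2 + 37)/((k + 4)*(k + 5))
s_(k+1) − s_k = 4*(-5*k - 3)/(k**3 + 12*k**2 + 47*k + 60)
(s_(k+1) − s_k) − t_k = 0

valid (s_(k+1) − s_k reduces to t_k)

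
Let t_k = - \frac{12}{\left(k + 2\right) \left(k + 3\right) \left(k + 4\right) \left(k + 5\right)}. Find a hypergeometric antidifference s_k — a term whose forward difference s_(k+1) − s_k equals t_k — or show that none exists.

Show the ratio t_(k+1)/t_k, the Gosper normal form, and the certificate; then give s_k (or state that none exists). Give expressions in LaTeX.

Step 1: r(k) = (k + 2)/(k + 6).
Factor: A=k + 2; B=k + 6; C=1.
Need (k + 2)·f(k+1) − (k + 5)·f(k) = 1.
Degrees (1,1,0) ⇒ d ≤ 3.
A polynomial solution: f(k) = k*(k**2 + 9*k + 26)/72.
R(k) = B(k−1)·f(k)/C(k) = k*(k + 5)*(k**2 + 9*k + 26)/72; s_k = R·t_k = k*(-k**2 - 9*k - 26)/(6*(k + 2)*(k + 3)*(k + 4)).
Check: Δs_k = -12/(k**4 + 14*k**3 + 71*k**2 + 154*k + 120). ✓

s_k = \frac{k \left(- k^{2} - 9 k - 26\right)}{6 \left(k + 2\right) \left(k + 3\right) \left(k + 4\right)}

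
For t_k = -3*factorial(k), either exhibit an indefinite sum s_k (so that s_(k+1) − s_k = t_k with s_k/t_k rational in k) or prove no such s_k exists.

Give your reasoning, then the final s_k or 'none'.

none — t_k is not Gosper-summable

The ratio is k + 1.
So A=k + 1 and B=1, with C=1.
f must satisfy (k + 1)·f(k+1) − (1)·f(k) = 1.
Degrees (1,0,0) ⇒ d ≤ -1.
deg f ≤ -1 is impossible — no certificate.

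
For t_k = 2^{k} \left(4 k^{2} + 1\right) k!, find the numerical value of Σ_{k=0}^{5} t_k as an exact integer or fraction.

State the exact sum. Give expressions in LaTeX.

Σ = 414723

Compute t_(k+1)/t_k: get 2*(k + 1)*(4*(k + 1)**2 + 1)/(4*k**2 + 1).
So A=2*k + 2 and B=1, with C=k**2 + 1/4.
f must satisfy (2*k + 2)·f(k+1) − (1)·f(k) = k**2 + 1/4.
Degrees (1,0,2) ⇒ d ≤ 1.
Solving with deg f ≤ 1: f(k) = (2*k - 3)/4.
Get s_k = R·t_k = 2**k*(2*k - 3)*factorial(k) with R(k) = B(k−1)f(k)/C(k) = (2*k - 3)/(4*k**2 + 1).
Check: Δs_k = 2**k*(4*k**2 + 1)*factorial(k). ✓
Evaluate s at k=6 and k=0: 414720 and -3; difference 414723.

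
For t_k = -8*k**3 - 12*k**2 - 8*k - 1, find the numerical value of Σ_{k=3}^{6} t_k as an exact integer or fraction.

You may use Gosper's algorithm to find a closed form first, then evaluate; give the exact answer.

r(k) = (8*k**3 + 36*k**2 + 56*k + 29)/(8*k**3 + 12*k**2 + 8*k + 1) after simplifying.
Normal form (A,B,C) = (1, 1, k**3 + 3*k**2/2 + k + 1/8).
Key eq: (1)·f(k+1) = (1)·f(k) + (k**3 + 3*k**2/2 + k + 1/8).
From deg A=0, deg B=0, deg C=3: d=4.
Coefficient equations give f(k) = k*(2*k**3 - 1)/8.
R(k) = B(k−1)·f(k)/C(k) = k*(2*k**3 - 1)/(8*k**3 + 12*k**2 + 8*k + 1); s_k = R·t_k = -2*k**4 + k.
Δs = 2*k**4 - 2*(k + 1)**4 + 1, as required.
Sum = s_(7) − s_(3); s_(7) = -4795, s_(3) = -159 ⇒ -4636.

Σ = -4636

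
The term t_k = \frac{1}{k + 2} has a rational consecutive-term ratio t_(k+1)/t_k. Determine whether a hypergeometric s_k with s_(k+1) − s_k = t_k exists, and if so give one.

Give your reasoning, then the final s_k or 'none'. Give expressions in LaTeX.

no hypergeometric antidifference exists

r(k) = (k + 2)/(k + 3) after simplifying.
Gosper form: A/B · C(k+1)/C(k) with A=k + 2, B=k + 3, C=1.
Key eq: (k + 2)·f(k+1) = (k + 2)·f(k) + (1).
d = 0 from the (1,1,0) case.
f = c0 ⇒ A·f(k+1) − B(k−1)·f(k) − C = -1. The system {-1 = 0} is inconsistent; no antidifference.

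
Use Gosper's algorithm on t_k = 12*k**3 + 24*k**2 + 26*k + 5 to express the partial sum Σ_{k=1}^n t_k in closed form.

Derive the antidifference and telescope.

S(n) = n*(3*n**3 + 14*n**2 + 28*n + 22)

Step 1: r(k) = (12*k**3 + 60*k**2 + 110*k + 67)/(12*k**3 + 24*k**2 + 26*k + 5).
Gosper form: A/B · C(k+1)/C(k) with A=1, B=1, C=k**3 + 2*k**2 + 13*k/6 + 5/12.
Solve (1)·f(k+1) − (1)·f(k) = k**3 + 2*k**2 + 13*k/6 + 5/12.
Degrees (0,0,3) ⇒ d ≤ 4.
Solve for f: f(k) = k*(3*k**3 + 2*k**2 + 4*k - 4)/12 (degree 4 ≤ 4).
Certificate R = B(k−1)f/C = k*(3*k**3 + 2*k**2 + 4*k - 4)/(12*k**3 + 24*k**2 + 26*k + 5) gives s_k = k*(3*k**3 + 2*k**2 + 4*k - 4).
Δs = 12*k**3 + 24*k**2 + 26*k + 5, as required.
Evaluate: s_(n+1) = 3*n**4 + 14*n**3 + 28*n**2 + 22*n + 5; subtract s_(1) = 5 ⇒ S(n) = n*(3*n**3 + 14*n**2 + 28*n + 22).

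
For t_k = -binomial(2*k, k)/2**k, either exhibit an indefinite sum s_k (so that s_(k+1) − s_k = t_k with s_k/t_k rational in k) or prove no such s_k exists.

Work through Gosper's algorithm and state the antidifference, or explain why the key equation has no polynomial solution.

none (Gosper's algorithm certifies no s_k)

Compute t_(k+1)/t_k: get (2*k + 1)/(k + 1).
A = 2*k + 1, B = k + 1, C = 1.
Need (2*k + 1)·f(k+1) − (k)·f(k) = 1.
Degrees (1,1,0) ⇒ d ≤ -1.
d = -1 < 0 ⇒ no nonzero polynomial f; not summable.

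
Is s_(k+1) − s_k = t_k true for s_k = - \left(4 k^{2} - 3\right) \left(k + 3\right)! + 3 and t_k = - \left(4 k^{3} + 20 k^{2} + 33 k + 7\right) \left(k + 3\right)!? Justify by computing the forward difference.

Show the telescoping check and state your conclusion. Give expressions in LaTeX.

valid (s_(k+1) − s_k reduces to t_k)

s_(k+1) = -(4*(k + 1)**2 - 3)*factorial(k + 4) + 3
s_(k+1) − s_k = -(4*k**3 + 20*k**2 + 33*k + 7)*factorial(k + 3)
(s_(k+1) − s_k) − t_k = 0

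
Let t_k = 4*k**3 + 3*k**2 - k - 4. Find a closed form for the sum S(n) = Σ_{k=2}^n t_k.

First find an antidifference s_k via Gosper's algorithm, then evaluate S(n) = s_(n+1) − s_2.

The ratio is (4*k**3 + 15*k**2 + 17*k + 2)/(4*k**3 + 3*k**2 - k - 4).
A = 1, B = 1, C = k**3 + 3*k**2/4 - k/4 - 1.
Solve (1)·f(k+1) − (1)·f(k) = k**3 + 3*k**2/4 - k/4 - 1.
From deg A=0, deg B=0, deg C=3: d=4.
Solve for f: f(k) = k*(k**3 - k**2 - k - 3)/4 (degree 4 ≤ 4).
So s_k = (B(k−1)f/C)·t_k = (k*(k**3 - k**2 - k - 3)/(4*k**3 + 3*k**2 - k - 4))·t_k = k*(k**3 - k**2 - k - 3).
Check: Δs_k = 4*k**3 + 3*k**2 - k - 4. ✓
Σ_(k=2)^n t_k = s_(n+1) − s_(2) = (n**4 + 3*n**3 + 2*n**2 - 4*n - 4) − (-2), i.e. n**4 + 3*n**3 + 2*n**2 - 4*n - 2.

S(n) = n**4 + 3*n**3 + 2*n**2 - 4*n - 2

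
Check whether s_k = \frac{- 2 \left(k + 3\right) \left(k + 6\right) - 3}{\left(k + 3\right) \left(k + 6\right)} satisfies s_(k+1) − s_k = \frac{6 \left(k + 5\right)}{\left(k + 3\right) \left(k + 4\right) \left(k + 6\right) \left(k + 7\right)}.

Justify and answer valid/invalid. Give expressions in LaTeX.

s_(k+1) = (-2*(k + 4)*(k + 7) - 3)/((k + 4)*(k + 7))
s_(k+1) − s_k = 6*(k + 5)/(k**4 + 20*k**3 + 145*k**2 + 450*k + 504)
(s_(k+1) − s_k) − t_k = 0

valid (s_(k+1) − s_k reduces to t_k)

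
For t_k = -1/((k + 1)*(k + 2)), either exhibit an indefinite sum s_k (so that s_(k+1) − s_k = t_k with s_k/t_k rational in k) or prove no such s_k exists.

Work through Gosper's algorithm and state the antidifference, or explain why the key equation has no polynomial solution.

s_k = -k/(k + 1)

Compute t_(k+1)/t_k: get (k + 1)/(k + 3).
Normal form (A,B,C) = (k + 1, k + 3, 1).
Need (k + 1)·f(k+1) − (k + 2)·f(k) = 1.
Bound: deg f ≤ 1.
Match coefficients ⇒ f(k) = k.
So s_k = (B(k−1)f/C)·t_k = (k*(k + 2))·t_k = -k/(k + 1).
s_(k+1) − s_k = -1/(k**2 + 3*k + 2) = t_k.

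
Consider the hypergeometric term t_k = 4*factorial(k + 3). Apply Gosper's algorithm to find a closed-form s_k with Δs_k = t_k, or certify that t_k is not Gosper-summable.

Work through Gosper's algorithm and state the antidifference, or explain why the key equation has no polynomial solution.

Step 1: r(k) = k + 4.
Take A(k)=k + 4, B(k)=1, C(k)=1.
f must satisfy (k + 4)·f(k+1) − (1)·f(k) = 1.
Degrees (1,0,0) ⇒ d ≤ -1.
d = -1 < 0 ⇒ no nonzero polynomial f; not summable.

none — t_k is not Gosper-summable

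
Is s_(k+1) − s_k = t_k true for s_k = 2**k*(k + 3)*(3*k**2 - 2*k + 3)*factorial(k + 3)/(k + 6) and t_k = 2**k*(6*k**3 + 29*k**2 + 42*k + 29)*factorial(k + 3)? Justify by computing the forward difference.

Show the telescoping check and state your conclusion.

Invalid: residual -3*2**k*(6*k**4 + 65*k**3 + 213*k**2 + 283*k + 171)*factorial(k + 3)/((k + 6)*(k + 7)) ≠ 0.

s_(k+1) = 2**(k + 1)*(k + 4)*(3*k**2 + 4*k + 4)*factorial(k + 4)/(k + 7)
s_(k+1) − s_k = 2**k*(6*k**5 + 89*k**4 + 476*k**3 + 1154*k**2 + 1292*k + 705)*factorial(k + 3)/((k + 6)*(k + 7))
(s_(k+1) − s_k) − t_k = -3*2**k*(6*k**4 + 65*k**3 + 213*k**2 + 283*k + 171)*factorial(k + 3)/((k + 6)*(k + 7))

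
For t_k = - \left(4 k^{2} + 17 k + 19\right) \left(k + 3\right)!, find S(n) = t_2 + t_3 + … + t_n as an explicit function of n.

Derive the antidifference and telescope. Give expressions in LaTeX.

S(n) = - 4 n \left(n + 4\right)! - 5 \left(n + 4\right)! + 1080

t_(k+1)/t_k = (k + 4)*(17*k + 4*(k + 1)**2 + 36)/(4*k**2 + 17*k + 19).
Gosper form: A/B · C(k+1)/C(k) with A=k + 4, B=1, C=k**2 + 17*k/4 + 19/4.
Solve (k + 4)·f(k+1) − (1)·f(k) = k**2 + 17*k/4 + 19/4.
Degrees (1,0,2) ⇒ d ≤ 1.
Solve for f: f(k) = (4*k + 1)/4 (degree 1 ≤ 1).
Then R = B(k−1)f/C = (4*k + 1)/(4*k**2 + 17*k + 19), so s_k = R(k)·t_k = -(4*k + 1)*factorial(k + 3).
Verify: -(4*k**2 + 17*k + 19)*factorial(k + 3) matches t_k.
Telescope: S(n) = s_(n+1) − s_(2) = -(4*n + 5)*factorial(n + 4) − (-1080) = -4*n*factorial(n + 4) - 5*factorial(n + 4) + 1080.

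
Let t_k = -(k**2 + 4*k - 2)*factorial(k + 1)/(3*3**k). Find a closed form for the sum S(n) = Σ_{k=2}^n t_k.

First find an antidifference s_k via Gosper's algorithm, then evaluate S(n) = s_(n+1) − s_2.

The ratio is (k + 2)*(4*k + (k + 1)**2 + 2)/(3*(k**2 + 4*k - 2)).
Take A(k)=k/3 + 2/3, B(k)=1, C(k)=k**2 + 4*k - 2.
Solve (k/3 + 2/3)·f(k+1) − (1)·f(k) = k**2 + 4*k - 2.
From deg A=1, deg B=0, deg C=2: d=1.
Solve for f: f(k) = 3*(k + 4) (degree 1 ≤ 1).
Certificate R = B(k−1)f/C = 3*(k + 4)/(k**2 + 4*k - 2) gives s_k = -(k + 4)*factorial(k + 1)/3**k.
Verify: -(k**2 + 4*k - 2)*factorial(k + 1)/(3*3**k) matches t_k.
Telescope: S(n) = s_(n+1) − s_(2) = -3**(-n - 1)*(n + 5)*factorial(n + 2) − (-4) = (12*3**n - n**3*factorial(n) - 8*n**2*factorial(n) - 17*n*factorial(n) - 10*factorial(n))/(3*3**n).

S(n) = (12*3**n - n**3*factorial(n) - 8*n**2*factorial(n) - 17*n*factorial(n) - 10*factorial(n))/(3*3**n)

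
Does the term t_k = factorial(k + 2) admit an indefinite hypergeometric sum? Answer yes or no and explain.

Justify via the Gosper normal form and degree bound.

No — t_k has no hypergeometric antidifference.

Ratio r(k) = k + 3.
A = k + 3, B = 1, C = 1.
Need (k + 3)·f(k+1) − (1)·f(k) = 1.
d = -1 from the (1,0,0) case.
Negative degree bound (-1): no f exists, t_k not Gosper-summable.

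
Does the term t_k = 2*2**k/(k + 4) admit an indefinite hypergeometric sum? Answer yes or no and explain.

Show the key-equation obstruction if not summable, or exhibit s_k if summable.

Ratio r(k) = 2*(k + 4)/(k + 5).
So A=2*k + 8 and B=k + 5, with C=1.
Need (2*k + 8)·f(k+1) − (k + 4)·f(k) = 1.
d = -1 from the (1,1,0) case.
Negative degree bound (-1): no f exists, t_k not Gosper-summable.

No — t_k has no hypergeometric antidifference.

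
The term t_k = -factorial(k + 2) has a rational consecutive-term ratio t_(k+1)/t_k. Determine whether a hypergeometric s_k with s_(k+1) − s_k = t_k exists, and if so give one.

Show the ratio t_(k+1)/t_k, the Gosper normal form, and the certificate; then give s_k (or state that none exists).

not Gosper-summable; s_k does not exist

Step 1: r(k) = k + 3.
Gosper form: A/B · C(k+1)/C(k) with A=k + 3, B=1, C=1.
Key eq: (k + 3)·f(k+1) = (1)·f(k) + (1).
Degrees (1,0,0) ⇒ d ≤ -1.
d = -1 < 0 ⇒ no nonzero polynomial f; not summable.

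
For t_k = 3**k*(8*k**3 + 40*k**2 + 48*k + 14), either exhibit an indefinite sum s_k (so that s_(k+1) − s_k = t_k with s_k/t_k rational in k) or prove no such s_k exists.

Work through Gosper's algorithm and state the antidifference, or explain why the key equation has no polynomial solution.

s_k = 2*3**k*(2*k**3 + k**2 - 1)

Ratio r(k) = 3*(4*k**3 + 32*k**2 + 76*k + 55)/(4*k**3 + 20*k**2 + 24*k + 7).
Normal form (A,B,C) = (3, 1, k**3 + 5*k**2 + 6*k + 7/4).
Need (3)·f(k+1) − (1)·f(k) = k**3 + 5*k**2 + 6*k + 7/4.
d = 3 from the (0,0,3) case.
Match coefficients ⇒ f(k) = (2*k**3 + k**2 - 1)/4.
Get s_k = R·t_k = 2*3**k*(2*k**3 + k**2 - 1) with R(k) = B(k−1)f(k)/C(k) = (2*k**3 + k**2 - 1)/(4*k**3 + 20*k**2 + 24*k + 7).
s_(k+1) − s_k = 3**k*(8*k**3 + 40*k**2 + 48*k + 14) = t_k.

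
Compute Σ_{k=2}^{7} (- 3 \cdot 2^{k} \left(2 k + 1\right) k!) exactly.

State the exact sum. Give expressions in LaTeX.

Σ = -30965736

The ratio is 2*(k + 1)*(2*k + 3)/(2*k + 1).
Normal form (A,B,C) = (2*k + 2, 1, k + 1/2).
Set up (2*k + 2)·f(k+1) − (1)·f(k) − (k + 1/2) = 0.
Bound: deg f ≤ 0.
Coefficient equations give f(k) = 1/2.
So s_k = (B(k−1)f/C)·t_k = (1/(2*k + 1))·t_k = -3*2**k*factorial(k).
Δs = -3*2**k*(2*k + 1)*factorial(k), as required.
Telescoping: Σ = s_(8) − s_(2) = -30965760 − (-24) = -30965736.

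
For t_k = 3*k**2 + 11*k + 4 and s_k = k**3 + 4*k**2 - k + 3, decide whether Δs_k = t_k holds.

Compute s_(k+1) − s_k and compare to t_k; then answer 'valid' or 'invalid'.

Valid: the claim telescopes to t_k.

s_(k+1) = k**3 + 7*k**2 + 10*k + 7
s_(k+1) − s_k = 3*k**2 + 11*k + 4
(s_(k+1) − s_k) − t_k = 0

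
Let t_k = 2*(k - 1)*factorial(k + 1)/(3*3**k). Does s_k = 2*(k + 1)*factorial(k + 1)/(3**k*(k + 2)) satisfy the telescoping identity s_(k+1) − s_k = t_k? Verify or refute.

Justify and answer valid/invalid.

Invalid: residual -2*(k**2 + k - 5)*factorial(k + 1)/(3*3**k*(k + 2)*(k + 3)) ≠ 0.

s_(k+1) = 2*(k + 2)*factorial(k + 2)/(3*3**k*(k + 3))
s_(k+1) − s_k = 2*(k**3 + 3*k**2 - 1)*factorial(k + 1)/(3*3**k*(k + 2)*(k + 3))
(s_(k+1) − s_k) − t_k = -2*(k**2 + k - 5)*factorial(k + 1)/(3*3**k*(k + 2)*(k + 3))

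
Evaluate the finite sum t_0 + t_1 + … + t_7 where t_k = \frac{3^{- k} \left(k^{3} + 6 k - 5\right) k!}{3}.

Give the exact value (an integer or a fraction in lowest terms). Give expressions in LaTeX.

Σ = 297973/729

Compute t_(k+1)/t_k: get (k + 1)*(6*k + (k + 1)**3 + 1)/(3*(k**3 + 6*k - 5)).
Normal form (A,B,C) = (k/3 + 1/3, 1, k**3 + 6*k - 5).
f must satisfy (k/3 + 1/3)·f(k+1) − (1)·f(k) = k**3 + 6*k - 5.
From deg A=1, deg B=0, deg C=3: d=2.
Solving with deg f ≤ 2: f(k) = 3*(k**2 + 3).
Certificate R = B(k−1)f/C = 3*(k**2 + 3)/(k**3 + 6*k - 5) gives s_k = (k**2 + 3)*factorial(k)/3**k.
Verify: (k**3 + 6*k - 5)*factorial(k)/(3*3**k) matches t_k.
Σ_(k=0)^(7) t_k = s_(8) − s_(0) = 300160/729 − (3) = 297973/729.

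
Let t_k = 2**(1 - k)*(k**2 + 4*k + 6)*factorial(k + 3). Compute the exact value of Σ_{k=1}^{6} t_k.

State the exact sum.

Σ = 907104

The ratio is (k + 4)*(4*k + (k + 1)**2 + 10)/(2*(k**2 + 4*k + 6)).
Gosper form: A/B · C(k+1)/C(k) with A=k/2 + 2, B=1, C=k**2 + 4*k + 6.
f must satisfy (k/2 + 2)·f(k+1) − (1)·f(k) = k**2 + 4*k + 6.
deg f ≤ 1 (via 1,0,2).
Coefficient equations give f(k) = 2*(k + 1).
Certificate R = B(k−1)f/C = 2*(k + 1)/(k**2 + 4*k + 6) gives s_k = 2**(2 - k)*(k + 1)*factorial(k + 3).
Check: Δs_k = 2**(1 - k)*(k**2 + 4*k + 6)*factorial(k + 3). ✓
Telescoping: Σ = s_(7) − s_(1) = 907200 − (96) = 907104.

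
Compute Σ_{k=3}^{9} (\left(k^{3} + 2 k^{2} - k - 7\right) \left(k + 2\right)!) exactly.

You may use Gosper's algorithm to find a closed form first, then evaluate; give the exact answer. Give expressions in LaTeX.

Step 1: r(k) = (k**4 + 8*k**3 + 21*k**2 + 13*k - 15)/(k**3 + 2*k**2 - k - 7).
Factor: A=k + 3; B=1; C=k**3 + 2*k**2 - k - 7.
Solve (k + 3)·f(k+1) − (1)·f(k) = k**3 + 2*k**2 - k - 7.
From deg A=1, deg B=0, deg C=3: d=2.
Match coefficients ⇒ f(k) = k**2 - 2*k - 2.
So s_k = (B(k−1)f/C)·t_k = ((k**2 - 2*k - 2)/(k**3 + 2*k**2 - k - 7))·t_k = (k**2 - 2*k - 2)*factorial(k + 2).
Verify: (k**3 + 2*k**2 - k - 7)*factorial(k + 2) matches t_k.
Telescoping: Σ = s_(10) − s_(3) = 37362124800 − (120) = 37362124680.

Σ = 37362124680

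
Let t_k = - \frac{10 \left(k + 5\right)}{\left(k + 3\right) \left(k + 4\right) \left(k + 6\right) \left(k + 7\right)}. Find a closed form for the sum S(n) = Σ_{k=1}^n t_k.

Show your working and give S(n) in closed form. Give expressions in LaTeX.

S(n) = \frac{5 n \left(- n - 11\right)}{28 \left(n^{2} + 11 n + 28\right)}

Ratio r(k) = (k + 3)*(k + 6)**2/((k + 5)**2*(k + 8)).
Normal form (A,B,C) = (k + 3, k + 8, k**2 + 10*k + 25).
Key eq: (k + 3)·f(k+1) = (k + 7)·f(k) + (k**2 + 10*k + 25).
d = 4 from the (1,1,2) case.
Solve for f: f(k) = k*(k + 4)*(k + 5)*(k + 9)/36 (degree 4 ≤ 4).
Get s_k = R·t_k = 5*k*(-k - 9)/(18*(k**2 + 9*k + 18)) with R(k) = B(k−1)f(k)/C(k) = k*(k + 4)*(k + 7)*(k + 9)/(36*(k + 5)).
Check: Δs_k = 10*(-k - 5)/(k**4 + 20*k**3 + 145*k**2 + 450*k + 504). ✓
Telescope: S(n) = s_(n+1) − s_(1) = 5*(-n**2 - 11*n - 10)/(18*(n**2 + 11*n + 28)) − (-25/252) = 5*n*(-n - 11)/(28*(n**2 + 11*n + 28)).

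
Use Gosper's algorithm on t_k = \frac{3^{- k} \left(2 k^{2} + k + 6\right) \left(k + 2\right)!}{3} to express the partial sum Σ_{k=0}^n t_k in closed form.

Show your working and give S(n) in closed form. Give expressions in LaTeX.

S(n) = 2 + \frac{2 \cdot 3^{- n} n \left(n + 3\right)!}{3} + \frac{3^{- n} \left(n + 3\right)!}{3}

t_(k+1)/t_k = (k + 3)*(k + 2*(k + 1)**2 + 7)/(3*(2*k**2 + k + 6)).
Take A(k)=k/3 + 1, B(k)=1, C(k)=k**2 + k/2 + 3.
Need (k/3 + 1)·f(k+1) − (1)·f(k) = k**2 + k/2 + 3.
d = 1 from the (1,0,2) case.
Coefficient equations give f(k) = 3*(2*k - 1)/2.
So s_k = (B(k−1)f/C)·t_k = (3*(2*k - 1)/(2*k**2 + k + 6))·t_k = (2*k - 1)*factorial(k + 2)/3**k.
Check: Δs_k = (2*k**2 + k + 6)*factorial(k + 2)/(3*3**k). ✓
s_(n+1) = 3**(-n - 1)*(2*n + 1)*factorial(n + 3) and s_(0) = -2, so S(n) = 2 + 2*n*factorial(n + 3)/(3*3**n) + factorial(n + 3)/(3*3**n).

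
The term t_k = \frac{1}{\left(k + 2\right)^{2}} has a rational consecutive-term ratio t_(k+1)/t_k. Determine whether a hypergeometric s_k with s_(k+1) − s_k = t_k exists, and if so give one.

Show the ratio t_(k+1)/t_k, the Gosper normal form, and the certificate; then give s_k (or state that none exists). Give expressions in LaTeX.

The ratio is (k + 2)**2/(k + 3)**2.
A = k**2 + 4*k + 4, B = k**2 + 6*k + 9, C = 1.
Solve (k**2 + 4*k + 4)·f(k+1) − (k**2 + 4*k + 4)·f(k) = 1.
Bound: deg f ≤ 0.
Write f(k) = c0. Then LHS − RHS = -1, requiring -1 = 0: contradictory. No certificate.

none — t_k is not Gosper-summable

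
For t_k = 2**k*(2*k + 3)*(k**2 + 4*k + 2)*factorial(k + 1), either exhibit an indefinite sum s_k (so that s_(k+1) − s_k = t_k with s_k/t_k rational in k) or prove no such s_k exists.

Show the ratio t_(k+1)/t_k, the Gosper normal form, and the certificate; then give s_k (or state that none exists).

r(k) = 2*(k + 2)*(2*k + 5)*(4*k + (k + 1)**2 + 6)/((2*k + 3)*(k**2 + 4*k + 2)) after simplifying.
Take A(k)=2*k + 4, B(k)=1, C(k)=k**3 + 11*k**2/2 + 8*k + 3.
Solve (2*k + 4)·f(k+1) − (1)·f(k) = k**3 + 11*k**2/2 + 8*k + 3.
d = 2 from the (1,0,3) case.
Coefficient equations give f(k) = (k**2 + 2*k - 2)/2.
Certificate R = B(k−1)f/C = (k**2 + 2*k - 2)/((2*k + 3)*(k**2 + 4*k + 2)) gives s_k = 2**k*(k**2 + 2*k - 2)*factorial(k + 1).
s_(k+1) − s_k = 2**k*(2*k + 3)*(k**2 + 4*k + 2)*factorial(k + 1) = t_k.

s_k = 2**k*(k**2 + 2*k - 2)*factorial(k + 1)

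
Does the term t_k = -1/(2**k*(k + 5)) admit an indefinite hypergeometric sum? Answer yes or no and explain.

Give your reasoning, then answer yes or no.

Ratio r(k) = (k + 5)/(2*(k + 6)).
Take A(k)=k/2 + 5/2, B(k)=k + 6, C(k)=1.
Solve (k/2 + 5/2)·f(k+1) − (k + 5)·f(k) = 1.
Bound: deg f ≤ -1.
deg f ≤ -1 is impossible — no certificate.

No. Not Gosper-summable.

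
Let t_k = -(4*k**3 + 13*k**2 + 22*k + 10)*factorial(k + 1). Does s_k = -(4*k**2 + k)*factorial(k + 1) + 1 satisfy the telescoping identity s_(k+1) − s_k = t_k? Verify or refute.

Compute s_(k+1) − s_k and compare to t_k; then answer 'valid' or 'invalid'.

s_(k+1) = -(k + 4*(k + 1)**2 + 1)*factorial(k + 2) + 1
s_(k+1) − s_k = -(4*k**3 + 13*k**2 + 22*k + 10)*factorial(k + 1)
(s_(k+1) − s_k) − t_k = 0

Valid: the claim telescopes to t_k.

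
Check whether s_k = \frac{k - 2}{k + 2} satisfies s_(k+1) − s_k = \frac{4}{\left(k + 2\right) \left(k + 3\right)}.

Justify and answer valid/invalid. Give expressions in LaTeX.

Valid: the claim telescopes to t_k.

s_(k+1) = (k - 1)/(k + 3)
s_(k+1) − s_k = 4/(k**2 + 5*k + 6)
(s_(k+1) − s_k) − t_k = 0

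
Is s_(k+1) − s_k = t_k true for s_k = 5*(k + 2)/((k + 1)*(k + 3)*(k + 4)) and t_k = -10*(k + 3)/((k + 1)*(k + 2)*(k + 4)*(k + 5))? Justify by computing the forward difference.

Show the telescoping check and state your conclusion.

Invalid: residual 5*(3*k + 7)/(k**5 + 15*k**4 + 85*k**3 + 225*k**2 + 274*k + 120) ≠ 0.

s_(k+1) = 5*(k + 3)/((k + 2)*(k + 4)*(k + 5))
s_(k+1) − s_k = 5*(-2*k**2 - 9*k - 11)/(k**5 + 15*k**4 + 85*k**3 + 225*k**2 + 274*k + 120)
(s_(k+1) − s_k) − t_k = 5*(3*k + 7)/(k**5 + 15*k**4 + 85*k**3 + 225*k**2 + 274*k + 120)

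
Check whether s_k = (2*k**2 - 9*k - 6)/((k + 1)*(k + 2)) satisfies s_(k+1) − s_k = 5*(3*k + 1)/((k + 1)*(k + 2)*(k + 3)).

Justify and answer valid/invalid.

Valid: the claim telescopes to t_k.

s_(k+1) = (-9*k + 2*(k + 1)**2 - 15)/((k + 2)*(k + 3))
s_(k+1) − s_k = 5*(3*k + 1)/(k**3 + 6*k**2 + 11*k + 6)
(s_(k+1) − s_k) − t_k = 0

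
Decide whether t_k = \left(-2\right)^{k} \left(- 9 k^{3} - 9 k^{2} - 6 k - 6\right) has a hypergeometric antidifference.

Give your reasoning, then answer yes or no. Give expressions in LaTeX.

Ratio r(k) = 2*(-3*k**3 - 12*k**2 - 17*k - 10)/(3*k**3 + 3*k**2 + 2*k + 2).
Take A(k)=-2, B(k)=1, C(k)=k**3 + k**2 + 2*k/3 + 2/3.
Set up (-2)·f(k+1) − (1)·f(k) − (k**3 + k**2 + 2*k/3 + 2/3) = 0.
Degrees (0,0,3) ⇒ d ≤ 3.
Coefficient equations give f(k) = -(3*k**3 - 3*k**2 + 2)/9.
Certificate R = B(k−1)f/C = -(3*k**3 - 3*k**2 + 2)/(3*(k + 1)*(3*k**2 + 2)) gives s_k = (-2)**k*(3*k**3 - 3*k**2 + 2).
s_(k+1) − s_k = (-2)**k*(-9*k**3 - 9*k**2 - 6*k - 6) = t_k.

Yes. s_k = \left(-2\right)^{k} \left(3 k^{3} - 3 k^{2} + 2\right).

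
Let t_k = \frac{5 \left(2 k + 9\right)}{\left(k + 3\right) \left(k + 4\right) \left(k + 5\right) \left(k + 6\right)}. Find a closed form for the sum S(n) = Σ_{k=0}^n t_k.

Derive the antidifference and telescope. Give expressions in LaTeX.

Compute t_(k+1)/t_k: get (k + 3)*(2*k + 11)/((k + 7)*(2*k + 9)).
Normal form (A,B,C) = (k + 3, k + 7, k + 9/2).
Set up (k + 3)·f(k+1) − (k + 6)·f(k) − (k + 9/2) = 0.
Bound: deg f ≤ 3.
Match coefficients ⇒ f(k) = k*(k + 4)*(k + 8)/30.
Then R = B(k−1)f/C = k*(k + 4)*(k + 6)*(k + 8)/(15*(2*k + 9)), so s_k = R(k)·t_k = k*(k + 8)/(3*(k**2 + 8*k + 15)).
Check: Δs_k = 5*(2*k + 9)/(k**4 + 18*k**3 + 119*k**2 + 342*k + 360). ✓
Σ_(k=0)^n t_k = s_(n+1) − s_(0) = ((n**2 + 10*n + 9)/(3*(n**2 + 10*n + 24))) − (0), i.e. (n**2 + 10*n + 9)/(3*(n**2 + 10*n + 24)).

S(n) = \frac{n^{2} + 10 n + 9}{3 \left(n^{2} + 10 n + 24\right)}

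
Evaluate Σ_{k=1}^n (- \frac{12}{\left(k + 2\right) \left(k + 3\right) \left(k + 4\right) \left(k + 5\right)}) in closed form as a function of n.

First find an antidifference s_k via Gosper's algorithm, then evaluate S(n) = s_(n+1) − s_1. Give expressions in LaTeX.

S(n) = \frac{n \left(- n^{2} - 12 n - 47\right)}{15 \left(n^{3} + 12 n^{2} + 47 n + 60\right)}

Ratio r(k) = (k + 2)/(k + 6).
Take A(k)=k + 2, B(k)=k + 6, C(k)=1.
Solve (k + 2)·f(k+1) − (k + 5)·f(k) = 1.
Degrees (1,1,0) ⇒ d ≤ 3.
A polynomial solution: f(k) = k*(k**2 + 9*k + 26)/72.
Then R = B(k−1)f/C = k*(k + 5)*(k**2 + 9*k + 26)/72, so s_k = R(k)·t_k = k*(-k**2 - 9*k - 26)/(6*(k + 2)*(k + 3)*(k + 4)).
Check: Δs_k = -12/(k**4 + 14*k**3 + 71*k**2 + 154*k + 120). ✓
Evaluate: s_(n+1) = (-n**3 - 12*n**2 - 47*n - 36)/(6*(n**3 + 12*n**2 + 47*n + 60)); subtract s_(1) = -1/10 ⇒ S(n) = n*(-n**2 - 12*n - 47)/(15*(n**3 + 12*n**2 + 47*n + 60)).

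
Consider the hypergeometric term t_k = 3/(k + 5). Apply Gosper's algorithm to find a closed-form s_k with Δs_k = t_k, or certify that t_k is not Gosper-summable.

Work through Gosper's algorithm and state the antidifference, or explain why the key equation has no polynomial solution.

none (Gosper's algorithm certifies no s_k)

Step 1: r(k) = (k + 5)/(k + 6).
Normal form (A,B,C) = (k + 5, k + 6, 1).
Solve (k + 5)·f(k+1) − (k + 5)·f(k) = 1.
deg f ≤ 0 (via 1,1,0).
Generic f = c0 gives residual -1; -1 = 0 cannot hold, so t_k is not Gosper-summable.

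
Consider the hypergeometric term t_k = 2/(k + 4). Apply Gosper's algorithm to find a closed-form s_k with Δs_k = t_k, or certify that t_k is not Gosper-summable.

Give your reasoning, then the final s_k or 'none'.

no hypergeometric antidifference exists

The ratio is (k + 4)/(k + 5).
Normal form (A,B,C) = (k + 4, k + 5, 1).
Key eq: (k + 4)·f(k+1) = (k + 4)·f(k) + (1).
Bound: deg f ≤ 0.
Generic f = c0 gives residual -1; -1 = 0 cannot hold, so t_k is not Gosper-summable.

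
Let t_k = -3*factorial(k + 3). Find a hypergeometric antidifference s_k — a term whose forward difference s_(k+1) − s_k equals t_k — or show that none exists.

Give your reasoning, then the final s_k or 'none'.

not Gosper-summable; s_k does not exist

r(k) = k + 4 after simplifying.
Factor: A=k + 4; B=1; C=1.
Set up (k + 4)·f(k+1) − (1)·f(k) − (1) = 0.
From deg A=1, deg B=0, deg C=0: d=-1.
Bound -1 < 0, so the key equation has no polynomial solution.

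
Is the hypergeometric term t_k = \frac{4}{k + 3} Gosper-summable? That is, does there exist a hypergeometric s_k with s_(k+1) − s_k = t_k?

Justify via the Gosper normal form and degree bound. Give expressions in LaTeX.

No — key equation has no polynomial f.

t_(k+1)/t_k = (k + 3)/(k + 4).
Gosper form: A/B · C(k+1)/C(k) with A=k + 3, B=k + 4, C=1.
Solve (k + 3)·f(k+1) − (k + 3)·f(k) = 1.
d = 0 from the (1,1,0) case.
f = c0 ⇒ A·f(k+1) − B(k−1)·f(k) − C = -1. The system {-1 = 0} is inconsistent; no antidifference.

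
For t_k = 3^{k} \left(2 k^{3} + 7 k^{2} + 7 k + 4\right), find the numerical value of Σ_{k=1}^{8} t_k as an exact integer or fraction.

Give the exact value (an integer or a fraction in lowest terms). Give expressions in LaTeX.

Σ = 13089192

Step 1: r(k) = 3*(2*k**3 + 13*k**2 + 27*k + 20)/(2*k**3 + 7*k**2 + 7*k + 4).
So A=3 and B=1, with C=k**3 + 7*k**2/2 + 7*k/2 + 2.
f must satisfy (3)·f(k+1) − (1)·f(k) = k**3 + 7*k**2/2 + 7*k/2 + 2.
Degrees (0,0,3) ⇒ d ≤ 3.
Coefficient equations give f(k) = (k**3 - k**2 + 2*k - 1)/2.
Then R = B(k−1)f/C = (k**3 - k**2 + 2*k - 1)/(2*k**3 + 7*k**2 + 7*k + 4), so s_k = R(k)·t_k = 3**k*(k**3 - k**2 + 2*k - 1).
Δs = 3**k*(2*k**3 + 7*k**2 + 7*k + 4), as required.
Evaluate s at k=9 and k=1: 13089195 and 3; difference 13089192.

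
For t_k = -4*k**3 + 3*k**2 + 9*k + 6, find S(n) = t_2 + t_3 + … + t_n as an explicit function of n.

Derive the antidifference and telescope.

Compute t_(k+1)/t_k: get (4*k**3 + 9*k**2 - 3*k - 14)/(4*k**3 - 3*k**2 - 9*k - 6).
A = 1, B = 1, C = k**3 - 3*k**2/4 - 9*k/4 - 3/2.
Need (1)·f(k+1) − (1)·f(k) = k**3 - 3*k**2/4 - 9*k/4 - 3/2.
d = 4 from the (0,0,3) case.
Solve for f: f(k) = k*(k**3 - 3*k**2 - 2*k - 2)/4 (degree 4 ≤ 4).
Certificate R = B(k−1)f/C = k*(k**3 - 3*k**2 - 2*k - 2)/(4*k**3 - 3*k**2 - 9*k - 6) gives s_k = k*(-k**3 + 3*k**2 + 2*k + 2).
Check: Δs_k = -4*k**3 + 3*k**2 + 9*k + 6. ✓
s_(n+1) = -n**4 - n**3 + 5*n**2 + 11*n + 6 and s_(2) = 20, so S(n) = -n**4 - n**3 + 5*n**2 + 11*n - 14.

S(n) = -n**4 - n**3 + 5*n**2 + 11*n - 14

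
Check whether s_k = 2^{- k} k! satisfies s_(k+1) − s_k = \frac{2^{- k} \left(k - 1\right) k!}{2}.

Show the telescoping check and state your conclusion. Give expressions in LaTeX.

Valid: the claim telescopes to t_k.

s_(k+1) = factorial(k + 1)/(2*2**k)
s_(k+1) − s_k = (k - 1)*factorial(k)/(2*2**k)
(s_(k+1) − s_k) − t_k = 0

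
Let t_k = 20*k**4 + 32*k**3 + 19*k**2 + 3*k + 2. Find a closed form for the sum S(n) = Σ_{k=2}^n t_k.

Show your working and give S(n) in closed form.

S(n) = 4*n**5 + 18*n**4 + 29*n**3 + 19*n**2 + 6*n - 76

The ratio is (20*k**4 + 112*k**3 + 235*k**2 + 217*k + 76)/(20*k**4 + 32*k**3 + 19*k**2 + 3*k + 2).
Factor: A=1; B=1; C=k**4 + 8*k**3/5 + 19*k**2/20 + 3*k/20 + 1/10.
f must satisfy (1)·f(k+1) − (1)·f(k) = k**4 + 8*k**3/5 + 19*k**2/20 + 3*k/20 + 1/10.
From deg A=0, deg B=0, deg C=4: d=5.
Solve for f: f(k) = k*(4*k**4 - 2*k**3 - 3*k**2 + 3)/20 (degree 5 ≤ 5).
So s_k = (B(k−1)f/C)·t_k = (k*(4*k**4 - 2*k**3 - 3*k**2 + 3)/(20*k**4 + 32*k**3 + 19*k**2 + 3*k + 2))·t_k = k*(4*k**4 - 2*k**3 - 3*k**2 + 3).
Δs = 20*k**4 + 32*k**3 + 19*k**2 + 3*k + 2, as required.
Telescope: S(n) = s_(n+1) − s_(2) = 4*n**5 + 18*n**4 + 29*n**3 + 19*n**2 + 6*n + 2 − (78) = 4*n**5 + 18*n**4 + 29*n**3 + 19*n**2 + 6*n - 76.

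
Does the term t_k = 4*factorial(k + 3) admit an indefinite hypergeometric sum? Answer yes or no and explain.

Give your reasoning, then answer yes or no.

No; the degree bound rules out any f.

Ratio r(k) = k + 4.
So A=k + 4 and B=1, with C=1.
Solve (k + 4)·f(k+1) − (1)·f(k) = 1.
deg f ≤ -1 (via 1,0,0).
Bound -1 < 0, so the key equation has no polynomial solution.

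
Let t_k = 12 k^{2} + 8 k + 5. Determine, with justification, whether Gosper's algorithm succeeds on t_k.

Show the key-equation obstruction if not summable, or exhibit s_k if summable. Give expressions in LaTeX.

Yes. s_k = k \left(4 k^{2} - 2 k + 3\right).

Ratio r(k) = (12*k**2 + 32*k + 25)/(12*k**2 + 8*k + 5).
Factor: A=1; B=1; C=k**2 + 2*k/3 + 5/12.
Solve (1)·f(k+1) − (1)·f(k) = k**2 + 2*k/3 + 5/12.
Degrees (0,0,2) ⇒ d ≤ 3.
Solve for f: f(k) = k*(4*k**2 - 2*k + 3)/12 (degree 3 ≤ 3).
Then R = B(k−1)f/C = k*(4*k**2 - 2*k + 3)/(12*k**2 + 8*k + 5), so s_k = R(k)·t_k = k*(4*k**2 - 2*k + 3).
Check: Δs_k = 12*k**2 + 8*k + 5. ✓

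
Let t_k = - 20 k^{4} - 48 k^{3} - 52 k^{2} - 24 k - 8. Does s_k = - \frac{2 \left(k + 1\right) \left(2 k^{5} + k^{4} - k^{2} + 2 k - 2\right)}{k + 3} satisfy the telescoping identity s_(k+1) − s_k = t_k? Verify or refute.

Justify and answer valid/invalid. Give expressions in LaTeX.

s_(k+1) = -2*(k + 2)*(2*k + 2*(k + 1)**5 + (k + 1)**4 - (k + 1)**2)/(k + 4)
s_(k+1) − s_k = 4*(-5*k**6 - 39*k**5 - 104*k**4 - 143*k**3 - 109*k**2 - 48*k - 10)/(k**2 + 7*k + 12)
(s_(k+1) − s_k) − t_k = 4*(8*k**5 + 53*k**4 + 98*k**3 + 91*k**2 + 38*k + 14)/(k**2 + 7*k + 12)

Invalid: residual \frac{4 \left(8 k^{5} + 53 k^{4} + 98 k^{3} + 91 k^{2} + 38 k + 14\right)}{k^{2} + 7 k + 12} ≠ 0.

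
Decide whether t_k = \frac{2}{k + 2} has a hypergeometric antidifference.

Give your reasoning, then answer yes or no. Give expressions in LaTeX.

Compute t_(k+1)/t_k: get (k + 2)/(k + 3).
Gosper form: A/B · C(k+1)/C(k) with A=k + 2, B=k + 3, C=1.
Set up (k + 2)·f(k+1) − (k + 2)·f(k) − (1) = 0.
From deg A=1, deg B=1, deg C=0: d=0.
f = c0 ⇒ A·f(k+1) − B(k−1)·f(k) − C = -1. The system {-1 = 0} is inconsistent; no antidifference.

No. Not Gosper-summable.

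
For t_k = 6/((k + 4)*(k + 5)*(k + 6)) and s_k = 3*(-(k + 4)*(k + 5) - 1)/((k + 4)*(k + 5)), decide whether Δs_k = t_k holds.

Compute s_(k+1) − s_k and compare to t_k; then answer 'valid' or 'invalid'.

s_(k+1) = 3*(-(k + 5)*(k + 6) - 1)/((k + 5)*(k + 6))
s_(k+1) − s_k = 6/(k**3 + 15*k**2 + 74*k + 120)
(s_(k+1) − s_k) − t_k = 0

Valid: the claim telescopes to t_k.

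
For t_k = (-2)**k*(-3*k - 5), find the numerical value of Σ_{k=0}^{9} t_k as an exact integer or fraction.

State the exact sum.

Compute t_(k+1)/t_k: get 2*(-3*k - 8)/(3*k + 5).
Normal form (A,B,C) = (-2, 1, k + 5/3).
f must satisfy (-2)·f(k+1) − (1)·f(k) = k + 5/3.
Bound: deg f ≤ 1.
Coefficient equations give f(k) = -(k + 1)/3.
Then R = B(k−1)f/C = -(k + 1)/(3*k + 5), so s_k = R(k)·t_k = (-2)**k*(k + 1).
Verify: (-2)**k*(-3*k - 5) matches t_k.
Evaluate s at k=10 and k=0: 11264 and 1; difference 11263.

Σ = 11263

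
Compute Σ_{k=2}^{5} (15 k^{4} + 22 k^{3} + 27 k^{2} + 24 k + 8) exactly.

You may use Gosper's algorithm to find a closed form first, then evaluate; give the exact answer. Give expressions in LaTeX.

Σ = 21424

The ratio is (15*k**4 + 82*k**3 + 183*k**2 + 204*k + 96)/(15*k**4 + 22*k**3 + 27*k**2 + 24*k + 8).
Normal form (A,B,C) = (1, 1, k**4 + 22*k**3/15 + 9*k**2/5 + 8*k/5 + 8/15).
f must satisfy (1)·f(k+1) − (1)·f(k) = k**4 + 22*k**3/15 + 9*k**2/5 + 8*k/5 + 8/15.
Bound: deg f ≤ 5.
Coefficient equations give f(k) = k**2*(3*k**3 - 2*k**2 + 3*k + 4)/15.
R(k) = B(k−1)·f(k)/C(k) = k**2*(3*k**3 - 2*k**2 + 3*k + 4)/(15*k**4 + 22*k**3 + 27*k**2 + 24*k + 8); s_k = R·t_k = k**2*(3*k**3 - 2*k**2 + 3*k + 4).
Verify: 15*k**4 + 22*k**3 + 27*k**2 + 24*k + 8 matches t_k.
Sum = s_(6) − s_(2); s_(6) = 21528, s_(2) = 104 ⇒ 21424.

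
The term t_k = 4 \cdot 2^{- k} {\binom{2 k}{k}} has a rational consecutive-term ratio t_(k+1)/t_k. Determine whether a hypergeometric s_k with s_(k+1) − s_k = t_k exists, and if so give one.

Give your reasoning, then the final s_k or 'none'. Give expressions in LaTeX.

r(k) = (2*k + 1)/(k + 1) after simplifying.
So A=2*k + 1 and B=k + 1, with C=1.
f must satisfy (2*k + 1)·f(k+1) − (k)·f(k) = 1.
Degrees (1,1,0) ⇒ d ≤ -1.
Bound -1 < 0, so the key equation has no polynomial solution.

no hypergeometric antidifference exists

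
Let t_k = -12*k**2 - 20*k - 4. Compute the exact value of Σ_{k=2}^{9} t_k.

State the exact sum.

t_(k+1)/t_k = (3*k**2 + 11*k + 9)/(3*k**2 + 5*k + 1).
Factor: A=1; B=1; C=k**2 + 5*k/3 + 1/3.
Set up (1)·f(k+1) − (1)·f(k) − (k**2 + 5*k/3 + 1/3) = 0.
d = 3 from the (0,0,2) case.
Solve for f: f(k) = k*(k**2 + k - 1)/3 (degree 3 ≤ 3).
R(k) = B(k−1)·f(k)/C(k) = k*(k**2 + k - 1)/(3*k**2 + 5*k + 1); s_k = R·t_k = 4*k*(-k**2 - k + 1).
s_(k+1) − s_k = -12*k**2 - 20*k - 4 = t_k.
Telescoping: Σ = s_(10) − s_(2) = -4360 − (-40) = -4320.

Σ = -4320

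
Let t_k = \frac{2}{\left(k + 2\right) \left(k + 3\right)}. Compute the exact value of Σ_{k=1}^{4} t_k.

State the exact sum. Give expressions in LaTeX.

Σ = 8/21

Compute t_(k+1)/t_k: get (k + 2)/(k + 4).
So A=k + 2 and B=k + 4, with C=1.
Set up (k + 2)·f(k+1) − (k + 3)·f(k) − (1) = 0.
deg f ≤ 1 (via 1,1,0).
Coefficient equations give f(k) = k/2.
Get s_k = R·t_k = k/(k + 2) with R(k) = B(k−1)f(k)/C(k) = k*(k + 3)/2.
Δs = 2/(k**2 + 5*k + 6), as required.
Σ_(k=1)^(4) t_k = s_(5) − s_(1) = 5/7 − (1/3) = 8/21.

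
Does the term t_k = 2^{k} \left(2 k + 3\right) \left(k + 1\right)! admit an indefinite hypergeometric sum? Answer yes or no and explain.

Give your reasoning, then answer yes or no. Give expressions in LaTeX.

The ratio is 2*(k + 2)*(2*k + 5)/(2*k + 3).
Gosper form: A/B · C(k+1)/C(k) with A=2*k + 4, B=1, C=k + 3/2.
Key eq: (2*k + 4)·f(k+1) = (1)·f(k) + (k + 3/2).
d = 0 from the (1,0,1) case.
Solving with deg f ≤ 0: f(k) = 1/2.
Get s_k = R·t_k = 2**k*factorial(k + 1) with R(k) = B(k−1)f(k)/C(k) = 1/(2*k + 3).
s_(k+1) − s_k = 2**k*(2*k + 3)*factorial(k + 1) = t_k.

Yes. s_k = 2^{k} \left(k + 1\right)!.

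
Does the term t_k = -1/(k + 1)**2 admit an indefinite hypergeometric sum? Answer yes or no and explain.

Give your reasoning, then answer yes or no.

No — key equation has no polynomial f.

The ratio is (k + 1)**2/(k + 2)**2.
Take A(k)=k**2 + 2*k + 1, B(k)=k**2 + 4*k + 4, C(k)=1.
Key eq: (k**2 + 2*k + 1)·f(k+1) = (k**2 + 2*k + 1)·f(k) + (1).
d = 0 from the (2,2,0) case.
Generic f = c0 gives residual -1; -1 = 0 cannot hold, so t_k is not Gosper-summable.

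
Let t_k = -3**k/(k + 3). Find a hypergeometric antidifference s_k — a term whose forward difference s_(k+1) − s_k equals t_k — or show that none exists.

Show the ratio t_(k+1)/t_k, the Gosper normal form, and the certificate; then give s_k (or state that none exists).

not Gosper-summable; s_k does not exist

r(k) = 3*(k + 3)/(k + 4) after simplifying.
A = 3*k + 9, B = k + 4, C = 1.
Set up (3*k + 9)·f(k+1) − (k + 3)·f(k) − (1) = 0.
Bound: deg f ≤ -1.
d = -1 < 0 ⇒ no nonzero polynomial f; not summable.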